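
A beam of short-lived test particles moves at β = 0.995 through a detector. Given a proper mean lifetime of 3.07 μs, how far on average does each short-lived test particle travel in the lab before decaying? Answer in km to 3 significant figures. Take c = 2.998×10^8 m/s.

d ≈ 9.17 km

γ = 1/√(1 − 0.995²) = 10.013
Dilated lifetime: Δt = γτ₀ = 10.013 × 3.07 μs = 30.738 μs
d = vΔt = 0.995c × 30.738 μs = 2.9830×10^8 m/s × 3.0738×10^-5 s = 9.17 km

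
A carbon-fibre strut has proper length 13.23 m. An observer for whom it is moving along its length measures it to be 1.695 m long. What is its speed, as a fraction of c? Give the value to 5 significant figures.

β ≈ 0.99176

γ = L₀/L = 13.23/1.695 = 7.805310
β = √(1 − 1/γ²) = 0.99176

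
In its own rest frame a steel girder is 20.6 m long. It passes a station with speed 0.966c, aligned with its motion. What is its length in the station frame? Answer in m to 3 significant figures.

L ≈ 5.33 m

γ = 1/√(1 − 0.966²) = 3.8678
Length contraction: L = L₀/γ = 20.6/3.8678 = 5.33 m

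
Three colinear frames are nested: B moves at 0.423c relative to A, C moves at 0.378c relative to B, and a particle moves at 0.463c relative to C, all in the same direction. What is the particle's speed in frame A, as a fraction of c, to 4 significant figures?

u ≈ 0.8741c

Compose boost 2: (0.378 + 0.423)/(1 + 0.378×0.423) = 0.8010/1.15989 = 0.690580
Compose boost 3: (0.463 + 0.690580)/(1 + 0.463×0.690580) = 1.15358/1.31974 = 0.8741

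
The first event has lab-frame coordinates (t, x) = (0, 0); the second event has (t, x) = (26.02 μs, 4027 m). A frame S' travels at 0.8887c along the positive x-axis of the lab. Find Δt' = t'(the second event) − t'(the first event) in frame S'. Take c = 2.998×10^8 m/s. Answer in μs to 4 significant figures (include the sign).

γ = 1/√(1 − 0.8887²) = 2.18108
Δt' = γ(Δt − vΔx/c²) = 2.18108 × (26.02 μs − 0.8887×4027 m / (2.998×10^8 m/s))
= 2.18108 × (14.0827 μs) = 30.72 μs

Δt' ≈ 30.72 μs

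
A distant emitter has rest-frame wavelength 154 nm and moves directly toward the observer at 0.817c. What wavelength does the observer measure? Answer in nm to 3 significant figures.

Relativistic Doppler: λ_obs = λ_src √((1−β)/(1+β))
= 154 × √(0.18300/1.8170) = 154 × 0.31736 = 48.9 nm

λ_obs ≈ 48.9 nm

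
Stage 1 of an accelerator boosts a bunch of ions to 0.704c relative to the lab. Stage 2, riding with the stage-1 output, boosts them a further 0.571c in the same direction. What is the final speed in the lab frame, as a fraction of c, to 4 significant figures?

u ≈ 0.9094c

Compose boost 2: (0.571 + 0.704)/(1 + 0.571×0.704) = 1.275/1.40198 = 0.9094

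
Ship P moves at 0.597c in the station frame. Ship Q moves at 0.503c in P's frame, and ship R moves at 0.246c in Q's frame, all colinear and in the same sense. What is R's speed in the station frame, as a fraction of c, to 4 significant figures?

Compose boost 2: (0.503 + 0.597)/(1 + 0.503×0.597) = 1.100/1.30029 = 0.845964
Compose boost 3: (0.246 + 0.845964)/(1 + 0.246×0.845964) = 1.09196/1.20811 = 0.9039

u ≈ 0.9039c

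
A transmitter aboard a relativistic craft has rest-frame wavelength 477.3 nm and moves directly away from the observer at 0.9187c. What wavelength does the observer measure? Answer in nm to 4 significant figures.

λ_obs ≈ 2319 nm

Relativistic Doppler: λ_obs = λ_src √((1+β)/(1−β))
= 477.3 × √(1.91870/0.0813000) = 477.3 × 4.85801 = 2319 nm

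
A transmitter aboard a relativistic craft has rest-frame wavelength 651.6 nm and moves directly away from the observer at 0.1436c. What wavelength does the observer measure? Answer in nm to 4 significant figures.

Relativistic Doppler: λ_obs = λ_src √((1+β)/(1−β))
= 651.6 × √(1.14360/0.856400) = 651.6 × 1.15558 = 753.0 nm

λ_obs ≈ 753.0 nm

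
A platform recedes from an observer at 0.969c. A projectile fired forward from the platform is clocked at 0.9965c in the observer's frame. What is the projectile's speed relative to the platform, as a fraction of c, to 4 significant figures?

u' ≈ 0.7996c

Inverse velocity addition: u' = (u − v)/(1 − uv/c²)
= (0.9965 − 0.969)/(1 − 0.9965×0.969) = 0.02750/0.0343915 = 0.7996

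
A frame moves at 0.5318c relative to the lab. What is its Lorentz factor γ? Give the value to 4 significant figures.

γ ≈ 1.181

γ = 1/√(1 − β²) = 1/√(1 − 0.5318²) = 1/√(0.717189) = 1.181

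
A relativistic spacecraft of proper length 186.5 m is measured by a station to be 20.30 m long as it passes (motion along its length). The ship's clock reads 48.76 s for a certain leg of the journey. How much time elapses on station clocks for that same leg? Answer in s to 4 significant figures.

Length contraction ⇒ γ = L₀/L = 186.5/20.30 = 9.18719
Time dilation: Δt = γτ₀ = 9.18719 × 48.76 s = 448.0 s

Δt ≈ 448.0 s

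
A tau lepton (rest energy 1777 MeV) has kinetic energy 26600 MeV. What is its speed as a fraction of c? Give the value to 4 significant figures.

β ≈ 0.9980

γ = 1 + K/(m₀c²) = 1 + 26600/1777 = 15.9690
β = √(1 − 1/γ²) = 0.9980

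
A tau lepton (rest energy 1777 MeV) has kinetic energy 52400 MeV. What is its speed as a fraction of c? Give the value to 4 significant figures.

γ = 1 + K/(m₀c²) = 1 + 52400/1777 = 30.4879
β = √(1 − 1/γ²) = 0.9995

β ≈ 0.9995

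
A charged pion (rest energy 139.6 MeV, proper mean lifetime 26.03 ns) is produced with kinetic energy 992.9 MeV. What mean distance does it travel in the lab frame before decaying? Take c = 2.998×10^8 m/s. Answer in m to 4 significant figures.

d ≈ 62.83 m

γ = 1 + K/(m₀c²) = 1 + 992.9/139.6 = 8.11246
β = √(1 − 1/γ²) = 0.992374
Dilated lifetime: γτ₀ = 8.11246 × 26.03 ns = 211.167 ns
d = βc·γτ₀ = 0.992374 × (2.998×10^8 m/s) × 2.11167×10^-7 s = 62.83 m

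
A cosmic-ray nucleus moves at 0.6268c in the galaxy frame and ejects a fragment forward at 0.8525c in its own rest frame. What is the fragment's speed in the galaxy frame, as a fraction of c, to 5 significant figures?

Compose boost 2: (0.8525 + 0.6268)/(1 + 0.8525×0.6268) = 1.4793/1.534347 = 0.96412

u ≈ 0.96412c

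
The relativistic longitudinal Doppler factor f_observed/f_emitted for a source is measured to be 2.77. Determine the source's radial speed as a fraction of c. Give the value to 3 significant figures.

β ≈ 0.769

f_obs/f_src = √((1+β)/(1−β)) = 2.77  ⇒  (1+β)/(1−β) = 7.6729
β = |1 − D²|/(1 + D²) = |1 − 7.6729|/(1 + 7.6729) = 0.769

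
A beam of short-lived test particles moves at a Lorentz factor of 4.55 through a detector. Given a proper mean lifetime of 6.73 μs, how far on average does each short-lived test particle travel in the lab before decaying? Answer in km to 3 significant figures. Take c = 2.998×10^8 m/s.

d ≈ 8.96 km

β = √(1 − 1/γ²) = √(1 − 1/4.55²) = 0.97555
Dilated lifetime: Δt = γτ₀ = 4.55 × 6.73 μs = 30.622 μs
d = vΔt = 0.97555c × 30.622 μs = 2.9247×10^8 m/s × 3.0621×10^-5 s = 8.96 km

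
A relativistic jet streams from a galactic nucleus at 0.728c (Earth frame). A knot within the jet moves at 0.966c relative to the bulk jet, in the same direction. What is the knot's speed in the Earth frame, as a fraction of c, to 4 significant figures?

u ≈ 0.9946c

Relativistic velocity addition: u = (u' + v)/(1 + u'v/c²)
= (0.966 + 0.728)/(1 + 0.966×0.728) = 1.694/1.70325 = 0.9946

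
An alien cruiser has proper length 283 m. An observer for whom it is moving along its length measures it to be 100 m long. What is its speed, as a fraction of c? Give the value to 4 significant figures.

γ = L₀/L = 283/100 = 2.83000
β = √(1 − 1/γ²) = 0.9355

β ≈ 0.9355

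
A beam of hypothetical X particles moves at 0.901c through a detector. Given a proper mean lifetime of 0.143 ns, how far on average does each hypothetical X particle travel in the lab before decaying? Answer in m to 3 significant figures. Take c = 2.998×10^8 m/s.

γ = 1/√(1 − 0.901²) = 2.3051
Dilated lifetime: Δt = γτ₀ = 2.3051 × 0.143 ns = 0.32963 ns
d = vΔt = 0.901c × 0.32963 ns = 2.7012×10^8 m/s × 3.2963×10^-10 s = 0.0890 m

d ≈ 0.0890 m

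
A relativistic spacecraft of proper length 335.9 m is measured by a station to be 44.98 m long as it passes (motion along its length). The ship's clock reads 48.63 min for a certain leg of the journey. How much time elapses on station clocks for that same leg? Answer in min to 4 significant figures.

Length contraction ⇒ γ = L₀/L = 335.9/44.98 = 7.46776
Time dilation: Δt = γτ₀ = 7.46776 × 48.63 min = 363.2 min

Δt ≈ 363.2 min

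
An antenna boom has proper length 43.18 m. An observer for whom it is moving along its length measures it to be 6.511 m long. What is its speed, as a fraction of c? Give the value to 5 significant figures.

β ≈ 0.98857

γ = L₀/L = 43.18/6.511 = 6.631854
β = √(1 − 1/γ²) = 0.98857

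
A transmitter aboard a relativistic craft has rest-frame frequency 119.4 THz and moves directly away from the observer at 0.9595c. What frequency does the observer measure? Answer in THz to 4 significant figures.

f_obs ≈ 17.17 THz

Relativistic Doppler: f_obs = f_src √((1−β)/(1+β))
= 119.4 × √(0.0405000/1.95950) = 119.4 × 0.143766 = 17.17 THz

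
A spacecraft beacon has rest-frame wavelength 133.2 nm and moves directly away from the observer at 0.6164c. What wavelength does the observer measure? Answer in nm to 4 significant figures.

λ_obs ≈ 273.4 nm

Relativistic Doppler: λ_obs = λ_src √((1+β)/(1−β))
= 133.2 × √(1.61640/0.383600) = 133.2 × 2.05275 = 273.4 nm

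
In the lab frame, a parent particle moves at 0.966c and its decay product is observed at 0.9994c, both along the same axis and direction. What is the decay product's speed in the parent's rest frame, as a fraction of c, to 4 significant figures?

Inverse velocity addition: u' = (u − v)/(1 − uv/c²)
= (0.9994 − 0.966)/(1 − 0.9994×0.966) = 0.03340/0.0345796 = 0.9659

u' ≈ 0.9659c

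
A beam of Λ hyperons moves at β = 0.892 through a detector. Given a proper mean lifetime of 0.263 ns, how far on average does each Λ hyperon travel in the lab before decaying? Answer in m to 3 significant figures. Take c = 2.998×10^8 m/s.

d ≈ 0.156 m

γ = 1/√(1 − 0.892²) = 2.2122
Dilated lifetime: Δt = γτ₀ = 2.2122 × 0.263 ns = 0.58181 ns
d = vΔt = 0.892c × 0.58181 ns = 2.6742×10^8 m/s × 5.8181×10^-10 s = 0.156 m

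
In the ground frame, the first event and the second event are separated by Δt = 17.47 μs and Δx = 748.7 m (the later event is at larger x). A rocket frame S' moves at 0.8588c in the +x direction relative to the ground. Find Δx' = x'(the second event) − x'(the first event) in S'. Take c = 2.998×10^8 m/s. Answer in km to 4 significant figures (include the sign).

γ = 1/√(1 − 0.8588²) = 1.95194
Δx' = γ(Δx − vΔt) = 1.95194 × (748.7 m − 0.8588×(2.998×10^8 m/s)×17.47×10^-6 s)
= 1.95194 × (-3749.27 m) = -7.318 km

Δx' ≈ -7.318 km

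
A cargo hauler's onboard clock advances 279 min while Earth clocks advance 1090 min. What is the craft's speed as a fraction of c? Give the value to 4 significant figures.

γ = Δt/τ₀ = 1090/279 = 3.90681
β = √(1 − 1/γ²) = √(1 − 1/3.90681²) = 0.9667

β ≈ 0.9667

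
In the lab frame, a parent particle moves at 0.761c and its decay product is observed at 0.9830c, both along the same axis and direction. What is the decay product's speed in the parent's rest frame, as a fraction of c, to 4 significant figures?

u' ≈ 0.8812c

Inverse velocity addition: u' = (u − v)/(1 − uv/c²)
= (0.9830 − 0.761)/(1 − 0.9830×0.761) = 0.2220/0.251937 = 0.8812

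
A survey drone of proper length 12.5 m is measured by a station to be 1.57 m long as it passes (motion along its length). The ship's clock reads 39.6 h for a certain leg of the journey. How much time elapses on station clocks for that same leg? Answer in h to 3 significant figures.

Δt ≈ 315 h

Length contraction ⇒ γ = L₀/L = 12.5/1.57 = 7.9618
Time dilation: Δt = γτ₀ = 7.9618 × 39.6 h = 315 h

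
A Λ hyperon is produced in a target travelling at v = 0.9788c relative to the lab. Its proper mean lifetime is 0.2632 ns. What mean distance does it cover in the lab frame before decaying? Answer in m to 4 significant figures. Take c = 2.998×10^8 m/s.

d ≈ 0.3771 m

γ = 1/√(1 − 0.9788²) = 4.88237
Dilated lifetime: Δt = γτ₀ = 4.88237 × 0.2632 ns = 1.28504 ns
d = vΔt = 0.9788c × 1.28504 ns = 2.93444×10^8 m/s × 1.28504×10^-9 s = 0.3771 m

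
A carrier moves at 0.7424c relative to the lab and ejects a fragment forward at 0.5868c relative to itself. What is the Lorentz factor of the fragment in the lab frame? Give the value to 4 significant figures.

γ ≈ 2.646

u_lab = (0.5868 + 0.7424)/(1 + 0.5868×0.7424) = 1.3292/1.435640 = 0.9258586
γ = 1/√(1 − 0.9258586²) = 2.646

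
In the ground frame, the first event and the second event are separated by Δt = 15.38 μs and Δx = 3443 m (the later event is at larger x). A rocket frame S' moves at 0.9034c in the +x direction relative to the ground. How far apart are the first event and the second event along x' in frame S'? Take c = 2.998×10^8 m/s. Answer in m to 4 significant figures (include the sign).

γ = 1/√(1 − 0.9034²) = 2.33210
Δx' = γ(Δx − vΔt) = 2.33210 × (3443 m − 0.9034×(2.998×10^8 m/s)×15.38×10^-6 s)
= 2.33210 × (-722.509 m) = -1685 m

Δx' ≈ -1685 m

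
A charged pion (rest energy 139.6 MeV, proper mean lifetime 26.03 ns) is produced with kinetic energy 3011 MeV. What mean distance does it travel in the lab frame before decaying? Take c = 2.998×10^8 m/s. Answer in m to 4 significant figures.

γ = 1 + K/(m₀c²) = 1 + 3011/139.6 = 22.5688
β = √(1 − 1/γ²) = 0.999018
Dilated lifetime: γτ₀ = 22.5688 × 26.03 ns = 587.465 ns
d = βc·γτ₀ = 0.999018 × (2.998×10^8 m/s) × 5.87465×10^-7 s = 175.9 m

d ≈ 175.9 m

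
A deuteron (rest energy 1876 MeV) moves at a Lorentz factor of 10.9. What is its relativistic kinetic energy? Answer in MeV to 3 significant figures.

K ≈ 18600 MeV

γ = 10.9 (given)
K = (γ − 1)m₀c² = (10.9 − 1) × 1876 MeV = 9.9000 × 1876 MeV = 18600 MeV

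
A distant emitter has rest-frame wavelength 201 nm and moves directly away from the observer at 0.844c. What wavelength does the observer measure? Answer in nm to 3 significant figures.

λ_obs ≈ 691 nm

Relativistic Doppler: λ_obs = λ_src √((1+β)/(1−β))
= 201 × √(1.8440/0.15600) = 201 × 3.4381 = 691 nm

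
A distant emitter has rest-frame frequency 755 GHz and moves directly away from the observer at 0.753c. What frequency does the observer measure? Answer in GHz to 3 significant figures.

f_obs ≈ 283 GHz

Relativistic Doppler: f_obs = f_src √((1−β)/(1+β))
= 755 × √(0.24700/1.7530) = 755 × 0.37537 = 283 GHz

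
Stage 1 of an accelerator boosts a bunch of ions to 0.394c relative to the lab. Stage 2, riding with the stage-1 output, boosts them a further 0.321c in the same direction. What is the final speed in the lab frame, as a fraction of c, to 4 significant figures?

u ≈ 0.6347c

Compose boost 2: (0.321 + 0.394)/(1 + 0.321×0.394) = 0.7150/1.12647 = 0.6347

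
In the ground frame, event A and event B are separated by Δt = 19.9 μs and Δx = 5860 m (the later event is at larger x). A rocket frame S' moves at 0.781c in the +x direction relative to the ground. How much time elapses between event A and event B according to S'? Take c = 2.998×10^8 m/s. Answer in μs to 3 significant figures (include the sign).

Δt' ≈ 7.42 μs

γ = 1/√(1 − 0.781²) = 1.6012
Δt' = γ(Δt − vΔx/c²) = 1.6012 × (19.9 μs − 0.781×5860 m / (2.998×10^8 m/s))
= 1.6012 × (4.6343 μs) = 7.42 μs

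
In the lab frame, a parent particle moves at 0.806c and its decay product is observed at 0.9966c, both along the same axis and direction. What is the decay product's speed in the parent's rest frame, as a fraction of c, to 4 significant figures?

Inverse velocity addition: u' = (u − v)/(1 − uv/c²)
= (0.9966 − 0.806)/(1 − 0.9966×0.806) = 0.1906/0.196740 = 0.9688

u' ≈ 0.9688c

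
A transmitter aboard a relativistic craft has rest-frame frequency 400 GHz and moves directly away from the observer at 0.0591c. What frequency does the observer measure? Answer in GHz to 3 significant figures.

Relativistic Doppler: f_obs = f_src √((1−β)/(1+β))
= 400 × √(0.94090/1.0591) = 400 × 0.94255 = 377 GHz

f_obs ≈ 377 GHz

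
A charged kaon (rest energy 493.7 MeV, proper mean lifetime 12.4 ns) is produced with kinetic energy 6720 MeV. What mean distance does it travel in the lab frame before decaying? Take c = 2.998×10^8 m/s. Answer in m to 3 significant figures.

γ = 1 + K/(m₀c²) = 1 + 6720/493.7 = 14.612
β = √(1 − 1/γ²) = 0.99766
Dilated lifetime: γτ₀ = 14.612 × 12.4 ns = 181.18 ns
d = βc·γτ₀ = 0.99766 × (2.998×10^8 m/s) × 1.8118×10^-7 s = 54.2 m

d ≈ 54.2 m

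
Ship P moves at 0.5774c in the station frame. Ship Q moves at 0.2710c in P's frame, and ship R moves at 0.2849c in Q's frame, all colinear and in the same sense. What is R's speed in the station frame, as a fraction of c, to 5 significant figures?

Compose boost 2: (0.2710 + 0.5774)/(1 + 0.2710×0.5774) = 0.84840/1.156475 = 0.7336083
Compose boost 3: (0.2849 + 0.7336083)/(1 + 0.2849×0.7336083) = 1.018508/1.209005 = 0.84244

u ≈ 0.84244c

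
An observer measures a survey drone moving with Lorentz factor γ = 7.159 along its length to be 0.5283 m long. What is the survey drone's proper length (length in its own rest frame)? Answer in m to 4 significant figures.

L₀ ≈ 3.782 m

γ = 7.159 (given)
L₀ = γL = 7.159 × 0.5283 = 3.782 m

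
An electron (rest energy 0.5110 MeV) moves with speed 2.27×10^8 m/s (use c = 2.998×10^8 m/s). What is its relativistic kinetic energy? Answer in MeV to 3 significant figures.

K ≈ 0.271 MeV

β = v/c = 2.27×10^8 / 2.998×10^8 = 0.75717
γ = 1/√(1 − 0.75717²) = 1.5309
K = (γ − 1)m₀c² = (1.5309 − 1) × 0.5110 MeV = 0.53089 × 0.5110 MeV = 0.271 MeV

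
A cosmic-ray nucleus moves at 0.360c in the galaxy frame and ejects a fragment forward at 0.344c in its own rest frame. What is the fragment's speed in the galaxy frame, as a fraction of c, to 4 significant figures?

Compose boost 2: (0.344 + 0.360)/(1 + 0.344×0.360) = 0.7040/1.12384 = 0.6264

u ≈ 0.6264c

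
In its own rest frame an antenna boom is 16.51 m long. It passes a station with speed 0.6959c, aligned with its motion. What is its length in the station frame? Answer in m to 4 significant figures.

γ = 1/√(1 − 0.6959²) = 1.39249
Length contraction: L = L₀/γ = 16.51/1.39249 = 11.86 m

L ≈ 11.86 m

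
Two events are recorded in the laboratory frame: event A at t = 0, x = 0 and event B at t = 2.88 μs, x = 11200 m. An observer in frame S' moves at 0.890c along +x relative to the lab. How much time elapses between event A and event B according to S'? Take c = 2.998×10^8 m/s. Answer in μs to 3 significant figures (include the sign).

γ = 1/√(1 − 0.890²) = 2.1932
Δt' = γ(Δt − vΔx/c²) = 2.1932 × (2.88 μs − 0.890×11200 m / (2.998×10^8 m/s))
= 2.1932 × (-30.369 μs) = -66.6 μs

Δt' ≈ -66.6 μs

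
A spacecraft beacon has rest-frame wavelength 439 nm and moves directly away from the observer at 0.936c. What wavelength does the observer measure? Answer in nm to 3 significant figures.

Relativistic Doppler: λ_obs = λ_src √((1+β)/(1−β))
= 439 × √(1.9360/0.064000) = 439 × 5.5000 = 2410 nm

λ_obs ≈ 2410 nm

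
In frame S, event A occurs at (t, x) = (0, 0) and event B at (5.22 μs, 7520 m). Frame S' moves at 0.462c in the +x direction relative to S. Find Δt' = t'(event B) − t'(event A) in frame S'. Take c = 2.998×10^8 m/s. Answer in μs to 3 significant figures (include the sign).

γ = 1/√(1 − 0.462²) = 1.1275
Δt' = γ(Δt − vΔx/c²) = 1.1275 × (5.22 μs − 0.462×7520 m / (2.998×10^8 m/s))
= 1.1275 × (-6.3685 μs) = -7.18 μs

Δt' ≈ -7.18 μs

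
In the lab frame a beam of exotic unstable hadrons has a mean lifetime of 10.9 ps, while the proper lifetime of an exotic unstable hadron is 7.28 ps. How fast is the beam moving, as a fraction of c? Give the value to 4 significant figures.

γ = Δt/τ₀ = 10.9/7.28 = 1.49725
β = √(1 − 1/γ²) = √(1 − 1/1.49725²) = 0.7443

β ≈ 0.7443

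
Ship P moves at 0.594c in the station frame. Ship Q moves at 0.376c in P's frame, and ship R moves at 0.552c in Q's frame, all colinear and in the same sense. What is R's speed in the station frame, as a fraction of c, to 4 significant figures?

u ≈ 0.9355c

Compose boost 2: (0.376 + 0.594)/(1 + 0.376×0.594) = 0.9700/1.22334 = 0.792909
Compose boost 3: (0.552 + 0.792909)/(1 + 0.552×0.792909) = 1.34491/1.43769 = 0.9355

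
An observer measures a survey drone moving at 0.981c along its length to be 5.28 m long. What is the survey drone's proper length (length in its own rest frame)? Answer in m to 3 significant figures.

γ = 1/√(1 − 0.981²) = 5.1544
L₀ = γL = 5.1544 × 5.28 = 27.2 m

L₀ ≈ 27.2 m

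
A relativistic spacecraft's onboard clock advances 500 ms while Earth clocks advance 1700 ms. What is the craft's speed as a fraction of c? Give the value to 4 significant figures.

β ≈ 0.9558

γ = Δt/τ₀ = 1700/500 = 3.40000
β = √(1 − 1/γ²) = √(1 − 1/3.40000²) = 0.9558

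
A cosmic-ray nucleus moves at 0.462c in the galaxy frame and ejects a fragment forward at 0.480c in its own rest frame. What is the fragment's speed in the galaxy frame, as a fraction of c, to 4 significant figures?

u ≈ 0.7710c

Compose boost 2: (0.480 + 0.462)/(1 + 0.480×0.462) = 0.9420/1.22176 = 0.7710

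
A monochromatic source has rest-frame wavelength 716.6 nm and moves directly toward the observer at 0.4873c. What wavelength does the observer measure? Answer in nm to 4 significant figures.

Relativistic Doppler: λ_obs = λ_src √((1−β)/(1+β))
= 716.6 × √(0.512700/1.48730) = 716.6 × 0.587127 = 420.7 nm

λ_obs ≈ 420.7 nm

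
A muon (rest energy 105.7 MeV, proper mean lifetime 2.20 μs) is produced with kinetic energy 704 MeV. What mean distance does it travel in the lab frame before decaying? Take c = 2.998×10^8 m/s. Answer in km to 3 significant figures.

γ = 1 + K/(m₀c²) = 1 + 704/105.7 = 7.6604
β = √(1 − 1/γ²) = 0.99144
Dilated lifetime: γτ₀ = 7.6604 × 2.20 μs = 16.853 μs
d = βc·γτ₀ = 0.99144 × (2.998×10^8 m/s) × 1.6853×10^-5 s = 5.01 km

d ≈ 5.01 km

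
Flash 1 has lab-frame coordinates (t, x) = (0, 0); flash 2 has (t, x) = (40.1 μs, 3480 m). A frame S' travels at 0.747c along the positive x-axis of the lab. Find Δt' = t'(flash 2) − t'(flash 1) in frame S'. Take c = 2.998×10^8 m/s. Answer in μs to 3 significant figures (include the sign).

γ = 1/√(1 − 0.747²) = 1.5042
Δt' = γ(Δt − vΔx/c²) = 1.5042 × (40.1 μs − 0.747×3480 m / (2.998×10^8 m/s))
= 1.5042 × (31.429 μs) = 47.3 μs

Δt' ≈ 47.3 μs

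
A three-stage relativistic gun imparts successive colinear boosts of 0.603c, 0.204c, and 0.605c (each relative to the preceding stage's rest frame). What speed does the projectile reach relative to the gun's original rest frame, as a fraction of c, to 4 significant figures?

Compose boost 2: (0.204 + 0.603)/(1 + 0.204×0.603) = 0.8070/1.12301 = 0.718603
Compose boost 3: (0.605 + 0.718603)/(1 + 0.605×0.718603) = 1.32360/1.43475 = 0.9225

u ≈ 0.9225c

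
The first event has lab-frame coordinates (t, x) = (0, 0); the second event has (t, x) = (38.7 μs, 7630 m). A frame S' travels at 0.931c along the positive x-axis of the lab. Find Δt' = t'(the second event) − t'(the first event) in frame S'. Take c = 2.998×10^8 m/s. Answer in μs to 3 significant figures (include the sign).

γ = 1/√(1 − 0.931²) = 2.7396
Δt' = γ(Δt − vΔx/c²) = 2.7396 × (38.7 μs − 0.931×7630 m / (2.998×10^8 m/s))
= 2.7396 × (15.006 μs) = 41.1 μs

Δt' ≈ 41.1 μs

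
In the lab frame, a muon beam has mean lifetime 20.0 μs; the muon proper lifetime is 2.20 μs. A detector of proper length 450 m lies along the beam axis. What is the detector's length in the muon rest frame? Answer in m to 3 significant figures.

Time dilation ⇒ γ = Δt/τ₀ = 20.0/2.20 = 9.0909
Length contraction: L = L₀/γ = 450/9.0909 = 49.5 m

L ≈ 49.5 m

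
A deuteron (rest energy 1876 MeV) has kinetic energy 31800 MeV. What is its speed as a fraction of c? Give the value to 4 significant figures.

β ≈ 0.9984

γ = 1 + K/(m₀c²) = 1 + 31800/1876 = 17.9510
β = √(1 − 1/γ²) = 0.9984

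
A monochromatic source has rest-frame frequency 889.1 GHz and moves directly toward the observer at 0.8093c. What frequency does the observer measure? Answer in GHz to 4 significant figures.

f_obs ≈ 2739 GHz

Relativistic Doppler: f_obs = f_src √((1+β)/(1−β))
= 889.1 × √(1.80930/0.190700) = 889.1 × 3.08021 = 2739 GHz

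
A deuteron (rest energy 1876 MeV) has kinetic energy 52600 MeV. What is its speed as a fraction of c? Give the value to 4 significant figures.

β ≈ 0.9994

γ = 1 + K/(m₀c²) = 1 + 52600/1876 = 29.0384
β = √(1 − 1/γ²) = 0.9994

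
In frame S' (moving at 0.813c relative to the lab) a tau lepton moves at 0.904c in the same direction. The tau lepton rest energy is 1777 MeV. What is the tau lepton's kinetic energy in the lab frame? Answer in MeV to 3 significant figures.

K ≈ 10600 MeV

u_lab = (0.904 + 0.813)/(1 + 0.904×0.813) = 0.989653
γ = 1/√(1 − 0.989653²) = 6.9695
K = (γ − 1)m₀c² = (6.9695 − 1) × 1777 = 5.9695 × 1777 = 10600 MeV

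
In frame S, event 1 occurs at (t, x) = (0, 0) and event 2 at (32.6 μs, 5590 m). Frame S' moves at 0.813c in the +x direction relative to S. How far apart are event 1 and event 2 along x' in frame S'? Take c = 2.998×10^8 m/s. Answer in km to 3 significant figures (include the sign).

Δx' ≈ -4.05 km

γ = 1/√(1 − 0.813²) = 1.7174
Δx' = γ(Δx − vΔt) = 1.7174 × (5590 m − 0.813×(2.998×10^8 m/s)×32.6×10^-6 s)
= 1.7174 × (-2355.8 m) = -4.05 km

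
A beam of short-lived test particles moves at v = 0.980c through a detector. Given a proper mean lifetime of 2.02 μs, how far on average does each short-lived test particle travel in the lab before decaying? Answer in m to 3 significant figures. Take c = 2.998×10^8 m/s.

γ = 1/√(1 − 0.980²) = 5.0252
Dilated lifetime: Δt = γτ₀ = 5.0252 × 2.02 μs = 10.151 μs
d = vΔt = 0.980c × 10.151 μs = 2.9380×10^8 m/s × 1.0151×10^-5 s = 2980 m

d ≈ 2980 m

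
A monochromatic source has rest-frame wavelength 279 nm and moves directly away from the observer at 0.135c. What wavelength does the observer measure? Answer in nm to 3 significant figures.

λ_obs ≈ 320 nm

Relativistic Doppler: λ_obs = λ_src √((1+β)/(1−β))
= 279 × √(1.1350/0.86500) = 279 × 1.1455 = 320 nm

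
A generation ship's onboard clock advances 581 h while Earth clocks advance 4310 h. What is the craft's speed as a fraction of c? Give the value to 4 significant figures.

β ≈ 0.9909

γ = Δt/τ₀ = 4310/581 = 7.41824
β = √(1 − 1/γ²) = √(1 − 1/7.41824²) = 0.9909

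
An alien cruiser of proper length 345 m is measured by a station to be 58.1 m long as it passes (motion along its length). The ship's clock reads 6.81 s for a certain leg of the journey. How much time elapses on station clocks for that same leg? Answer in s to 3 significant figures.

Length contraction ⇒ γ = L₀/L = 345/58.1 = 5.9380
Time dilation: Δt = γτ₀ = 5.9380 × 6.81 s = 40.4 s

Δt ≈ 40.4 s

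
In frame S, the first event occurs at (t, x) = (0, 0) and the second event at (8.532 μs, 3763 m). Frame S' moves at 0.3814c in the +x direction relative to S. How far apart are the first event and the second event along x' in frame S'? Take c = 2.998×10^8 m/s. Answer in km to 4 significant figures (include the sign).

Δx' ≈ 3.015 km

γ = 1/√(1 − 0.3814²) = 1.08177
Δx' = γ(Δx − vΔt) = 1.08177 × (3763 m − 0.3814×(2.998×10^8 m/s)×8.532×10^-6 s)
= 1.08177 × (2787.42 m) = 3.015 km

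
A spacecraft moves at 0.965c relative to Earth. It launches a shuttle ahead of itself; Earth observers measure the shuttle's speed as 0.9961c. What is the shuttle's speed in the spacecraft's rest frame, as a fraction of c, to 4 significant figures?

Inverse velocity addition: u' = (u − v)/(1 − uv/c²)
= (0.9961 − 0.965)/(1 − 0.9961×0.965) = 0.03110/0.0387635 = 0.8023

u' ≈ 0.8023c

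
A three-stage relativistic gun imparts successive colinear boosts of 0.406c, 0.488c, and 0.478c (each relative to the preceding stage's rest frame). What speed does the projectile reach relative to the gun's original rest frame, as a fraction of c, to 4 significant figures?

u ≈ 0.9023c

Compose boost 2: (0.488 + 0.406)/(1 + 0.488×0.406) = 0.8940/1.19813 = 0.746164
Compose boost 3: (0.478 + 0.746164)/(1 + 0.478×0.746164) = 1.22416/1.35667 = 0.9023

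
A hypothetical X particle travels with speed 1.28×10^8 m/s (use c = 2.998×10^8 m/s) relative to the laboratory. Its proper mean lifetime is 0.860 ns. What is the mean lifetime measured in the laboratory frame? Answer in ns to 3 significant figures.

β = v/c = 1.28×10^8 / 2.998×10^8 = 0.42695
γ = 1/√(1 − 0.42695²) = 1.1059
Time dilation: Δt = γτ₀ = 1.1059 × 0.860 ns = 0.951 ns

Δt ≈ 0.951 ns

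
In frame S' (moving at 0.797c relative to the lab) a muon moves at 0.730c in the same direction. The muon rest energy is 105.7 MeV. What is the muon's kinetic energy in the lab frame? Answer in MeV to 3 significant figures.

u_lab = (0.730 + 0.797)/(1 + 0.730×0.797) = 0.965350
γ = 1/√(1 − 0.965350²) = 3.8320
K = (γ − 1)m₀c² = (3.8320 − 1) × 105.7 = 2.8320 × 105.7 = 299 MeV

K ≈ 299 MeV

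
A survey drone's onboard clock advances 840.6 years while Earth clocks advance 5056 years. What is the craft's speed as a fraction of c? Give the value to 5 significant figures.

β ≈ 0.98608

γ = Δt/τ₀ = 5056/840.6 = 6.014751
β = √(1 − 1/γ²) = √(1 − 1/6.014751²) = 0.98608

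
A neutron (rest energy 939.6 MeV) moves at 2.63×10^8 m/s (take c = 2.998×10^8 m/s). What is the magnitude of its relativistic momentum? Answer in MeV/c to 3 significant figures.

p ≈ 1720 MeV/c

β = v/c = 2.63×10^8 / 2.998×10^8 = 0.87725
γ = 1/√(1 − 0.87725²) = 2.0832
p = γβm₀c = 2.0832 × 0.87725 × 939.6 MeV/c = 1720 MeV/c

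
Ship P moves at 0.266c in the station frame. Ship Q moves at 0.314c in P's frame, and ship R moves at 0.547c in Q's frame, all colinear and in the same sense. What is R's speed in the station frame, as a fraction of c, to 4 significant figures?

u ≈ 0.8372c

Compose boost 2: (0.314 + 0.266)/(1 + 0.314×0.266) = 0.5800/1.08352 = 0.535290
Compose boost 3: (0.547 + 0.535290)/(1 + 0.547×0.535290) = 1.08229/1.29280 = 0.8372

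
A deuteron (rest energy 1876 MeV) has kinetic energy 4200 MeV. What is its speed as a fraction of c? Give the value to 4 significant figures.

γ = 1 + K/(m₀c²) = 1 + 4200/1876 = 3.23881
β = √(1 − 1/γ²) = 0.9511

β ≈ 0.9511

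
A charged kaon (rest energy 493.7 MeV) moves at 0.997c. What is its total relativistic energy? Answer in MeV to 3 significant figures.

γ = 1/√(1 − 0.997²) = 12.920
E = γm₀c² = 12.920 × 493.7 MeV = 6380 MeV

E ≈ 6380 MeV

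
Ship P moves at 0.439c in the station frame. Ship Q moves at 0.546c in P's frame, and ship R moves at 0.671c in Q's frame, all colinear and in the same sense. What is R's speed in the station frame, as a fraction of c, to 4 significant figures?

u ≈ 0.9559c

Compose boost 2: (0.546 + 0.439)/(1 + 0.546×0.439) = 0.9850/1.23969 = 0.794551
Compose boost 3: (0.671 + 0.794551)/(1 + 0.671×0.794551) = 1.46555/1.53314 = 0.9559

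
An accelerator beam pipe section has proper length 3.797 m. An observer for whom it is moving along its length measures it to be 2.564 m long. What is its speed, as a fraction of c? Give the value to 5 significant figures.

β ≈ 0.73757

γ = L₀/L = 3.797/2.564 = 1.480889
β = √(1 − 1/γ²) = 0.73757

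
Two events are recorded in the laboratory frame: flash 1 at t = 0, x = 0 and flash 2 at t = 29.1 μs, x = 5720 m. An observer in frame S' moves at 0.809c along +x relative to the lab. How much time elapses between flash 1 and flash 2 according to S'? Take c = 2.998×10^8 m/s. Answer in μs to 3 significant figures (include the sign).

Δt' ≈ 23.2 μs

γ = 1/√(1 − 0.809²) = 1.7012
Δt' = γ(Δt − vΔx/c²) = 1.7012 × (29.1 μs − 0.809×5720 m / (2.998×10^8 m/s))
= 1.7012 × (13.665 μs) = 23.2 μs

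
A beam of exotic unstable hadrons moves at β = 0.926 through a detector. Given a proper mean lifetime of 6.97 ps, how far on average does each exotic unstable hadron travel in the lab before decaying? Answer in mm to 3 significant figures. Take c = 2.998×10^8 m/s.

d ≈ 5.13 mm

γ = 1/√(1 − 0.926²) = 2.6488
Dilated lifetime: Δt = γτ₀ = 2.6488 × 6.97 ps = 18.462 ps
d = vΔt = 0.926c × 18.462 ps = 2.7761×10^8 m/s × 1.8462×10^-11 s = 5.13 mm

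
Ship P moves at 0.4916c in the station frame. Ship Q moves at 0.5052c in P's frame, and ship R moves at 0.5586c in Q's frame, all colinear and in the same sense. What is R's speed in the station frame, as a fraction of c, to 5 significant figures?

u ≈ 0.93849c

Compose boost 2: (0.5052 + 0.4916)/(1 + 0.5052×0.4916) = 0.99680/1.248356 = 0.7984900
Compose boost 3: (0.5586 + 0.7984900)/(1 + 0.5586×0.7984900) = 1.357090/1.446036 = 0.93849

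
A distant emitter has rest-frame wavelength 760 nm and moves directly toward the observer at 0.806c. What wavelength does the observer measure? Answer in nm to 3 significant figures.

λ_obs ≈ 249 nm

Relativistic Doppler: λ_obs = λ_src √((1−β)/(1+β))
= 760 × √(0.19400/1.8060) = 760 × 0.32775 = 249 nm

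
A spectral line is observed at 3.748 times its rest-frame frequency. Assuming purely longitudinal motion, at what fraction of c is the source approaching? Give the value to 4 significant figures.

f_obs/f_src = √((1+β)/(1−β)) = 3.748  ⇒  (1+β)/(1−β) = 14.0475
β = |1 − D²|/(1 + D²) = |1 − 14.0475|/(1 + 14.0475) = 0.8671

β ≈ 0.8671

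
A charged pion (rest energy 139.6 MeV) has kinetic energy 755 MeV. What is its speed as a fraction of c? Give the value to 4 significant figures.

γ = 1 + K/(m₀c²) = 1 + 755/139.6 = 6.40831
β = √(1 − 1/γ²) = 0.9877

β ≈ 0.9877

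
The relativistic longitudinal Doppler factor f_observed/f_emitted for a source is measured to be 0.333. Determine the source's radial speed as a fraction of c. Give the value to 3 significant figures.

f_obs/f_src = √((1−β)/(1+β)) = 0.333  ⇒  (1−β)/(1+β) = 0.11089
β = |1 − D²|/(1 + D²) = |1 − 0.11089|/(1 + 0.11089) = 0.800

β ≈ 0.800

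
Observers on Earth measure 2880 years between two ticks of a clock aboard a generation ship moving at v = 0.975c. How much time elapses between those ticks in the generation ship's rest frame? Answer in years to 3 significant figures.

γ = 1/√(1 − 0.975²) = 4.5004
Proper time: τ₀ = Δt/γ = 2880/4.5004 = 640 years

τ₀ ≈ 640 years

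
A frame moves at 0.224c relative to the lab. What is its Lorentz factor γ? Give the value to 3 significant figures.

γ = 1/√(1 − β²) = 1/√(1 − 0.224²) = 1/√(0.94982) = 1.03

γ ≈ 1.03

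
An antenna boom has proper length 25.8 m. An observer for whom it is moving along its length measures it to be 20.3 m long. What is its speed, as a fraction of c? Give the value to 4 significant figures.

β ≈ 0.6172

γ = L₀/L = 25.8/20.3 = 1.27094
β = √(1 − 1/γ²) = 0.6172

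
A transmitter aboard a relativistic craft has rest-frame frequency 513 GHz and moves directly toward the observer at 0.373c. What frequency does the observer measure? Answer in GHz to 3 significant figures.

Relativistic Doppler: f_obs = f_src √((1+β)/(1−β))
= 513 × √(1.3730/0.62700) = 513 × 1.4798 = 759 GHz

f_obs ≈ 759 GHz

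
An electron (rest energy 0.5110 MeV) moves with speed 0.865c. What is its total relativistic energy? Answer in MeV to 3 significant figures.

E ≈ 1.02 MeV

γ = 1/√(1 − 0.865²) = 1.9929
E = γm₀c² = 1.9929 × 0.5110 MeV = 1.02 MeV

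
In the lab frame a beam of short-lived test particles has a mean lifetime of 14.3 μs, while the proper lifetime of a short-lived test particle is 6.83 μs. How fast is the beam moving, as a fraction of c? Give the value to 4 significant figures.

γ = Δt/τ₀ = 14.3/6.83 = 2.09370
β = √(1 − 1/γ²) = √(1 − 1/2.09370²) = 0.8786

β ≈ 0.8786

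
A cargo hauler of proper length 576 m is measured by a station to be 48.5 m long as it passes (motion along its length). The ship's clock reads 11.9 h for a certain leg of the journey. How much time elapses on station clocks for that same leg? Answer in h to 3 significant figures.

Length contraction ⇒ γ = L₀/L = 576/48.5 = 11.876
Time dilation: Δt = γτ₀ = 11.876 × 11.9 h = 141 h

Δt ≈ 141 h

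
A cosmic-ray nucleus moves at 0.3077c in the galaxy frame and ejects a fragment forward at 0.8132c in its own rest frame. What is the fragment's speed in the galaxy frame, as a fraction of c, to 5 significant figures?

Compose boost 2: (0.8132 + 0.3077)/(1 + 0.8132×0.3077) = 1.1209/1.250222 = 0.89656

u ≈ 0.89656c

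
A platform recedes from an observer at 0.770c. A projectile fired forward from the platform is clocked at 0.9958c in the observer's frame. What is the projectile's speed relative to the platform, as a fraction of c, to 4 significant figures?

Inverse velocity addition: u' = (u − v)/(1 − uv/c²)
= (0.9958 − 0.770)/(1 − 0.9958×0.770) = 0.2258/0.233234 = 0.9681

u' ≈ 0.9681c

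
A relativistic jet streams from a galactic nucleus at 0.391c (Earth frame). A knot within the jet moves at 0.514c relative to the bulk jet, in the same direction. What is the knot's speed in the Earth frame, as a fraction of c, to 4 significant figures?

u ≈ 0.7536c

Relativistic velocity addition: u = (u' + v)/(1 + u'v/c²)
= (0.514 + 0.391)/(1 + 0.514×0.391) = 0.9050/1.20097 = 0.7536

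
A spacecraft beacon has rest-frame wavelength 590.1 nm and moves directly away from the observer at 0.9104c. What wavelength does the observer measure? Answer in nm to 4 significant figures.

Relativistic Doppler: λ_obs = λ_src √((1+β)/(1−β))
= 590.1 × √(1.91040/0.0896000) = 590.1 × 4.61751 = 2725 nm

λ_obs ≈ 2725 nm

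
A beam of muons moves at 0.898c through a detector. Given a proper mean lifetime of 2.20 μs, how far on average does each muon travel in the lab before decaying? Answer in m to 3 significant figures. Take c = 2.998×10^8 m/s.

γ = 1/√(1 − 0.898²) = 2.2728
Dilated lifetime: Δt = γτ₀ = 2.2728 × 2.20 μs = 5.0001 μs
d = vΔt = 0.898c × 5.0001 μs = 2.6922×10^8 m/s × 5.0001×10^-6 s = 1350 m

d ≈ 1350 m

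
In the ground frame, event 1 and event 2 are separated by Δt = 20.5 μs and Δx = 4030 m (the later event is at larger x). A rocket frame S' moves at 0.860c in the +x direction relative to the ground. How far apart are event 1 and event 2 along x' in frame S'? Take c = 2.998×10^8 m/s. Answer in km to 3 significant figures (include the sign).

Δx' ≈ -2.46 km

γ = 1/√(1 − 0.860²) = 1.9597
Δx' = γ(Δx − vΔt) = 1.9597 × (4030 m − 0.860×(2.998×10^8 m/s)×20.5×10^-6 s)
= 1.9597 × (-1255.5 m) = -2.46 km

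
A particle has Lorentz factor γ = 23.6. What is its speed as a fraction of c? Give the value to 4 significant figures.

β = √(1 − 1/γ²) = √(1 − 1/23.6²) = √(0.998205) = 0.9991

β ≈ 0.9991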